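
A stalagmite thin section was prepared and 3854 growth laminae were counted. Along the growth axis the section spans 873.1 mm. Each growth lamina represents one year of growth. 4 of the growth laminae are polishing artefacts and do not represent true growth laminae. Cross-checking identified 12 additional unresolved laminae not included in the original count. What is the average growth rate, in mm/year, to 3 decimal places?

Correcting the raw count gives 3854 − 4 + 12 = 3862 true growth laminae.
873.1 mm over 3862 years gives 873.1 / 3862 ≈ 0.226 mm/year.

0.226 mm/year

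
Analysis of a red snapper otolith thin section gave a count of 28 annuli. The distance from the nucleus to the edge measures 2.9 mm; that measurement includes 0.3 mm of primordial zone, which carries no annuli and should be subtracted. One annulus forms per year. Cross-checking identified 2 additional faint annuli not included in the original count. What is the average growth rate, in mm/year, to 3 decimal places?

0.087 mm/year

Adjusted count: 28 + 2 = 30 annuli.
The growth record spans 2.9 − 0.3 = 2.6 mm.
2.6 mm over 30 years gives 2.6 / 30 ≈ 0.087 mm/year.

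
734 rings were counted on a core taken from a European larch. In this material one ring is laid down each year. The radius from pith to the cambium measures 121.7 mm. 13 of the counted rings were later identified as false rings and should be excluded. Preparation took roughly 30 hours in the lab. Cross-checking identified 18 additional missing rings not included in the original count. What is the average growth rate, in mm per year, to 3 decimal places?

0.165 mm per year

Correcting the raw count gives 734 − 13 + 18 = 739 true rings.
Extension rate ≈ 121.7 / 739 = 0.165 mm per year.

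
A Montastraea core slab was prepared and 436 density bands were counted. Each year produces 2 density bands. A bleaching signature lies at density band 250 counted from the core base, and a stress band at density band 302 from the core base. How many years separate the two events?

26 years

Separation: 302 − 250 = 52 density bands.
Dividing by 2 density bands per year: 52 / 2 = 26 years.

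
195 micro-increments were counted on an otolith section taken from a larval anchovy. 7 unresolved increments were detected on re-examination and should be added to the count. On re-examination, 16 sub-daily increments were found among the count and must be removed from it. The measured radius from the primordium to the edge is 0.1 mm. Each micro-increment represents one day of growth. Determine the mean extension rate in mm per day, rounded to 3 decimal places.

Correcting the raw count gives 195 − 16 + 7 = 186 true micro-increments.
Extension rate ≈ 0.1 / 186 = 0.001 mm per day.

0.001 mm per day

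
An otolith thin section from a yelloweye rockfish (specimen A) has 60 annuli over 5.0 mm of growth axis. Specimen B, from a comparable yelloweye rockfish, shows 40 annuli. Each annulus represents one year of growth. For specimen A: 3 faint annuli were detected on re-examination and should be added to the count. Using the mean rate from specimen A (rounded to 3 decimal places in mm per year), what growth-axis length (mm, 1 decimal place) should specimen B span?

Specimen A: true annulus count = 60 + 3 = 63.
A: Extension rate ≈ 5.0 / 63 = 0.079 mm/year.
For B, 0.079 mm/year × 40 years = 3.2 mm.

3.2 mm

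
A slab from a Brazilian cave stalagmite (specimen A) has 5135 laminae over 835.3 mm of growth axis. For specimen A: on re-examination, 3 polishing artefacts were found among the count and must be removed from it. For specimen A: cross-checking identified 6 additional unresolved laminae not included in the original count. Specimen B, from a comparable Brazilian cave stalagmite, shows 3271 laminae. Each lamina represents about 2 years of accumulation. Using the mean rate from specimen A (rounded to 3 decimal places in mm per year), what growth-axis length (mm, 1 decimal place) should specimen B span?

Specimen A: true lamina count = 5135 − 3 + 6 = 5138.
Specimen A: at 2 years per lamina, 5138 × 2 = 10276 years.
A: Mean rate = 835.3 mm / 10276 years ≈ 0.081 mm/yr.
Specimen B: 3271 laminae at 2 years each span 3271 × 2 = 6542 years. For B, 0.081 mm/year × 6542 years = 529.9 mm.

529.9 mm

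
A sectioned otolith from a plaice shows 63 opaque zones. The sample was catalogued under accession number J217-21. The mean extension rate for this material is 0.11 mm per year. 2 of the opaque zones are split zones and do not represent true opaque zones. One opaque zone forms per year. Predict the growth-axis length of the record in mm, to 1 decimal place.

6.7 mm

True opaque zone count = 63 − 2 = 61.
Length ≈ 0.11 × 61 = 6.7 mm.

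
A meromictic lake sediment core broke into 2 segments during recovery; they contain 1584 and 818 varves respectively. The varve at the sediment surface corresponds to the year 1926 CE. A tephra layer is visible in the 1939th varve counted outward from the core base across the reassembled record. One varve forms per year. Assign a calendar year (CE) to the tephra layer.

Total varves = 1584 + 818 = 2402.
Between varve 1939 and the sediment surface there are 2402 − 1939 = 463 varves.
1926 − 463 = 1463 CE.

1463 CE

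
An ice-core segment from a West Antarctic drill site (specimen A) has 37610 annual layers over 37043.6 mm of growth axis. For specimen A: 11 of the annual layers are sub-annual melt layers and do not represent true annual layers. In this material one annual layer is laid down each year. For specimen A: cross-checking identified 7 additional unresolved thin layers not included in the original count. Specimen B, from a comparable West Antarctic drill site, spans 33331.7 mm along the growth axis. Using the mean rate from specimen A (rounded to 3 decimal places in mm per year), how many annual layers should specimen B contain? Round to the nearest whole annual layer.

Specimen A: adjusted count: 37610 − 11 + 7 = 37606 annual layers.
A: Mean rate = 37043.6 mm / 37606 years ≈ 0.985 mm/yr.
Specimen B: 33331.7 mm / 0.985 mm per year = 33839.29 years ≈ 33839 annual layers.

33839 annual layers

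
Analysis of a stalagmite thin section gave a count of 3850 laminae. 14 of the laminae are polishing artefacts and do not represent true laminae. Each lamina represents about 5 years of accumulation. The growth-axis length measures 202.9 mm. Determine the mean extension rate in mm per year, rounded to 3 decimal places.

0.011 mm per year

True lamina count = 3850 − 14 = 3836.
At 5 years per lamina, 3836 × 5 = 19180 years.
Mean rate = 202.9 mm / 19180 years ≈ 0.011 mm per year.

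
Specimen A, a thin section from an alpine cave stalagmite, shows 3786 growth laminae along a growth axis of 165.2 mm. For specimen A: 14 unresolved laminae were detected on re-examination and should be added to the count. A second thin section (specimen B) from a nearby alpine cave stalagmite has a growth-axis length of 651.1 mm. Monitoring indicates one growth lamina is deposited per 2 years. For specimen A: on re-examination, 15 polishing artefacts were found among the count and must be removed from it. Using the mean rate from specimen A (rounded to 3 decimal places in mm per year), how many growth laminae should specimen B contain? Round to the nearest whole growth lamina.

14798 growth laminae

Specimen A: after corrections the count is 3786 − 15 + 14 = 3785 growth laminae.
Specimen A: 3785 growth laminae at 2 years each span 3785 × 2 = 7570 years.
A: Mean rate = 165.2 mm / 7570 years ≈ 0.022 mm/year.
Specimen B: 651.1 mm / 0.022 mm per year = 29595.45 years; at 2 years per growth lamina that is 29595.45 / 2 ≈ 14798 growth laminae.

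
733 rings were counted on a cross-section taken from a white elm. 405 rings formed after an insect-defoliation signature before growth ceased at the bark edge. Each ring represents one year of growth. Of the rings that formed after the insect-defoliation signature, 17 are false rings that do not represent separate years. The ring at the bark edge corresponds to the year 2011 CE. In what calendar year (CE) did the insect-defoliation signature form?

405 rings post-date the insect-defoliation signature.
405 − 17 false = 388 true rings after the insect-defoliation signature.
The ring at the bark edge is 2011 CE, so the insect-defoliation signature dates to 2011 − 388 = 1623 CE.

1623 CE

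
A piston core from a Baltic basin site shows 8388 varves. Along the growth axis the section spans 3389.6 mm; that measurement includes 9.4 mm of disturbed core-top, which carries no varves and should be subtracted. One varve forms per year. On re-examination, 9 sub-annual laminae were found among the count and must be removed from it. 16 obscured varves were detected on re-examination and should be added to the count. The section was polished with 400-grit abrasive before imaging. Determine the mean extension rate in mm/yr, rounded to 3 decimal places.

0.403 mm/yr

True varve count = 8388 − 9 + 16 = 8395.
Net length = 3389.6 − 9.4 = 3380.2 mm.
Mean rate = 3380.2 mm / 8395 years ≈ 0.403 mm/yr.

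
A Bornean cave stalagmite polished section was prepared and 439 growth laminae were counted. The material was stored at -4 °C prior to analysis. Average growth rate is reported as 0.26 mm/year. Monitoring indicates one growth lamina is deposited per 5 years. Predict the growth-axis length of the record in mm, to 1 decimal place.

570.7 mm

At 5 years per growth lamina, 439 × 5 = 2195 years.
Length ≈ 0.26 × 2195 = 570.7 mm.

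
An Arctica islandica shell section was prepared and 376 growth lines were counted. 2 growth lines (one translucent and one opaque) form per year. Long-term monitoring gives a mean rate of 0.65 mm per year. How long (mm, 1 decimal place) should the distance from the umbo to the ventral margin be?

With 2 growth lines per year, 376 / 2 = 188 years.
Predicted length = 0.65 mm/year × 188 years = 122.2 mm.

122.2 mm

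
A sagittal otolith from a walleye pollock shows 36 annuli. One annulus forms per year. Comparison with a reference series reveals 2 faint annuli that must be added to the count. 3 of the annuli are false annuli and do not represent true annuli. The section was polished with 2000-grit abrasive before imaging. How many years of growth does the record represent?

35 years

Adjusted count: 36 − 3 + 2 = 35 annuli.
At one annulus per year, that is 35 years.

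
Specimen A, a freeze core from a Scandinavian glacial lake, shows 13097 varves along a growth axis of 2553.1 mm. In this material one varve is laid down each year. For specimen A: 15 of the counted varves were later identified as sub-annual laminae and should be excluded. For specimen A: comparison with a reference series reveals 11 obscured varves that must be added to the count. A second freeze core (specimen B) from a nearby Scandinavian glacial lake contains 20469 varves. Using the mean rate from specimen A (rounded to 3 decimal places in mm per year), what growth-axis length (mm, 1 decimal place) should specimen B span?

Specimen A: after corrections the count is 13097 − 15 + 11 = 13093 varves.
A: Mean rate = 2553.1 mm / 13093 years ≈ 0.195 mm/year.
Length of B = 0.195 × 20469 = 3991.5 mm.

3991.5 mm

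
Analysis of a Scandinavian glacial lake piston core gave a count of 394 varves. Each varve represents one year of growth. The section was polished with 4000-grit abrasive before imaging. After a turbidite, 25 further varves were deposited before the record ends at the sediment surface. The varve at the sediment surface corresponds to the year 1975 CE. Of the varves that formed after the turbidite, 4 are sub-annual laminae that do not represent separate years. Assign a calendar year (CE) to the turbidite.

1954 CE

There are 25 varves younger than the turbidite.
Removing the 4 false varves leaves 25 − 4 = 21 true varves beyond the turbidite.
The varve at the sediment surface is 1975 CE, so the turbidite dates to 1975 − 21 = 1954 CE.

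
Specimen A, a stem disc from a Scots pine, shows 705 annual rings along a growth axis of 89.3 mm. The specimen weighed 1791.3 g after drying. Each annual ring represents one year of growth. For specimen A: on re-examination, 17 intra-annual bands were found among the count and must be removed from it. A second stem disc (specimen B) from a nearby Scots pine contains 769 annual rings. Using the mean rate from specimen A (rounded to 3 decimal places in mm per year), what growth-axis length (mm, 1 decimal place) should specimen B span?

Specimen A: true annual ring count = 705 − 17 = 688.
A: Mean rate = 89.3 mm / 688 years ≈ 0.130 mm/year.
B's length ≈ 0.130 × 769 = 100.0 mm.

100.0 mm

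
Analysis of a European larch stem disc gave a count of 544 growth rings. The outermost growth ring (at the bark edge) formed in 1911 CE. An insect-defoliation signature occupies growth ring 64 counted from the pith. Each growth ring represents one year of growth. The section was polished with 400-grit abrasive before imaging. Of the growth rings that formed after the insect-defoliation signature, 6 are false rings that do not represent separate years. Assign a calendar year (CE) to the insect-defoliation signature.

544 − 64 = 480 growth rings lie beyond the insect-defoliation signature toward the bark edge.
Removing the 6 false growth rings leaves 480 − 6 = 474 true growth rings beyond the insect-defoliation signature.
1911 − 474 = 1437 CE.

1437 CE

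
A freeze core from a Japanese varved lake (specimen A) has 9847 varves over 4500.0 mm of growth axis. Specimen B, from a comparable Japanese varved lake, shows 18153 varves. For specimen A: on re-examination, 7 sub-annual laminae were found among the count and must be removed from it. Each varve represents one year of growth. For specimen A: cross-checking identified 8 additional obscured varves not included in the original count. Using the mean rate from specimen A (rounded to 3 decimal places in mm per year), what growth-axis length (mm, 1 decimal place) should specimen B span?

8295.9 mm

Specimen A: correcting the raw count gives 9847 − 7 + 8 = 9848 true varves.
A: 4500.0 mm over 9848 years gives 4500.0 / 9848 ≈ 0.457 mm per year.
For B, 0.457 mm/year × 18153 years = 8295.9 mm.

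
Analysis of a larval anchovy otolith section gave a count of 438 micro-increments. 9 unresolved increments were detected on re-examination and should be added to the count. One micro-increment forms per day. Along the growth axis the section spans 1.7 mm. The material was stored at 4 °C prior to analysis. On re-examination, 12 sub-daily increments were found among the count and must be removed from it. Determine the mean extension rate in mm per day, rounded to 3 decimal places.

0.004 mm per day

After corrections the count is 438 − 12 + 9 = 435 micro-increments.
Extension rate ≈ 1.7 / 435 = 0.004 mm per day.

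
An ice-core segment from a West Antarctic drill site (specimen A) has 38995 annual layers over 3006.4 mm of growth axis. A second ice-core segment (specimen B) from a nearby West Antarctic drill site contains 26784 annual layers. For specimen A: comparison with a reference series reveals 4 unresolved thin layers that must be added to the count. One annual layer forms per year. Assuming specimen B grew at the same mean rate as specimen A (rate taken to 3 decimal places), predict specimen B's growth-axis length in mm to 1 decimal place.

Specimen A: adjusted count: 38995 + 4 = 38999 annual layers.
A: Extension rate ≈ 3006.4 / 38999 = 0.077 mm/year.
For B, 0.077 mm/year × 26784 years = 2062.4 mm.

2062.4 mm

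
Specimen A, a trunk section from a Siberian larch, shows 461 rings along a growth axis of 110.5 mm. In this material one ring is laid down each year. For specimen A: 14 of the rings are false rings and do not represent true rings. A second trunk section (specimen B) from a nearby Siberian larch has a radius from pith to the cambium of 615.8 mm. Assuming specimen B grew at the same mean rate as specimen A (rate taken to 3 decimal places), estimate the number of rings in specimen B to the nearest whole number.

Specimen A: after corrections the count is 461 − 14 = 447 rings.
A: Mean rate = 110.5 mm / 447 years ≈ 0.247 mm/yr.
For B, 615.8 / 0.247 = 2493.12 years ≈ 2493 rings.

2493 rings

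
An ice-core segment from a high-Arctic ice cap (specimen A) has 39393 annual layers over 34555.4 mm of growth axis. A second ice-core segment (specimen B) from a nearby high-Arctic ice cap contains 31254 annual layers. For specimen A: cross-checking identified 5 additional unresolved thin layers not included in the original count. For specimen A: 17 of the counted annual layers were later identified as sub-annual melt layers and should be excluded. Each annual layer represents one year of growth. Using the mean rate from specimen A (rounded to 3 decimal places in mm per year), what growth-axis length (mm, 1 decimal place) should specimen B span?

27409.8 mm

Specimen A: true annual layer count = 39393 − 17 + 5 = 39381.
A: Mean rate = 34555.4 mm / 39381 years ≈ 0.877 mm per year.
B's length ≈ 0.877 × 31254 = 27409.8 mm.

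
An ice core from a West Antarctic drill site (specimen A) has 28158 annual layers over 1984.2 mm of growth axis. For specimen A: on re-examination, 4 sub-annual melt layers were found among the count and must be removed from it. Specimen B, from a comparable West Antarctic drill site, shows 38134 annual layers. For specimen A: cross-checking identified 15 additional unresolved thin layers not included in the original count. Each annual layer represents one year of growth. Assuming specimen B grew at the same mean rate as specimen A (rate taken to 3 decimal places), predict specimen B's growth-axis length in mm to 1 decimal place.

2669.4 mm

Specimen A: adjusted count: 28158 − 4 + 15 = 28169 annual layers.
A: Mean rate = 1984.2 mm / 28169 years ≈ 0.070 mm per year.
Length of B = 0.070 × 38134 = 2669.4 mm.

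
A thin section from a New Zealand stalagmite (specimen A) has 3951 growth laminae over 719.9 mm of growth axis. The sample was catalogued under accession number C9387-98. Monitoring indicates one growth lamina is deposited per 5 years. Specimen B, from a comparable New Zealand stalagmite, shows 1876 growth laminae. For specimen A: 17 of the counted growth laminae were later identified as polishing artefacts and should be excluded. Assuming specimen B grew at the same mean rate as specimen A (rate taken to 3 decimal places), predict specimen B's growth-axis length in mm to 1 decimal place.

347.1 mm

Specimen A: correcting the raw count gives 3951 − 17 = 3934 true growth laminae.
Specimen A: 3934 growth laminae at 5 years each span 3934 × 5 = 19670 years.
A: Mean rate = 719.9 mm / 19670 years ≈ 0.037 mm/yr.
Specimen B: at 5 years per growth lamina, 1876 × 5 = 9380 years. For B, 0.037 mm/year × 9380 years = 347.1 mm.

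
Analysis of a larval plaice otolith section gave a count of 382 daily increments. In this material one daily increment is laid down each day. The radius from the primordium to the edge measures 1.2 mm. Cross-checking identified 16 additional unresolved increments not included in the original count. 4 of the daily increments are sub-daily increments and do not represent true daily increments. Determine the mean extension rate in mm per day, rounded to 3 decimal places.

0.003 mm per day

After corrections the count is 382 − 4 + 16 = 394 daily increments.
Mean rate = 1.2 mm / 394 days ≈ 0.003 mm per day.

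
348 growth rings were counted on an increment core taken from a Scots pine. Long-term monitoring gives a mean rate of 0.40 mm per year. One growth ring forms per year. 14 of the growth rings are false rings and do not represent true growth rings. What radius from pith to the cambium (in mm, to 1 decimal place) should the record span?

133.6 mm

After corrections the count is 348 − 14 = 334 growth rings.
Length ≈ 0.40 × 334 = 133.6 mm.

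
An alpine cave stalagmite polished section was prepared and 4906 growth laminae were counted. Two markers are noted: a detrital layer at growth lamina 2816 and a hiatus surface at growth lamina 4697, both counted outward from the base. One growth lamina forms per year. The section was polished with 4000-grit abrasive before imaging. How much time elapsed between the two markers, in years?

4697 − 2816 = 1881 growth laminae lie between the two events.
At one growth lamina per year, 1881 years elapsed between them.

1881 years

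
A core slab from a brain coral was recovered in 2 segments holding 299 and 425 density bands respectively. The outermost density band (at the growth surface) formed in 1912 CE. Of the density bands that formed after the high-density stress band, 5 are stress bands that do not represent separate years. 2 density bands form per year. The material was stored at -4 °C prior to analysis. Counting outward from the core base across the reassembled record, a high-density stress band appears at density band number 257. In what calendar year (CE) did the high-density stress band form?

Total density bands = 299 + 425 = 724.
The high-density stress band sits at density band 257 from the core base, so 724 − 257 = 467 density bands formed after it.
Excluding 5 false density bands: 467 − 5 = 462.
Dividing by 2 density bands per year: 462 / 2 = 231 years.
1912 − 231 = 1681 CE.

1681 CE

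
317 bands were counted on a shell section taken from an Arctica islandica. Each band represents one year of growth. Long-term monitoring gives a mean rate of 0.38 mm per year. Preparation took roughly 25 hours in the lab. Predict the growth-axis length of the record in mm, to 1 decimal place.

120.5 mm

The record spans 317 years at 0.38 mm per year.
317 years at 0.38 mm/year gives 0.38 × 317 = 120.5 mm.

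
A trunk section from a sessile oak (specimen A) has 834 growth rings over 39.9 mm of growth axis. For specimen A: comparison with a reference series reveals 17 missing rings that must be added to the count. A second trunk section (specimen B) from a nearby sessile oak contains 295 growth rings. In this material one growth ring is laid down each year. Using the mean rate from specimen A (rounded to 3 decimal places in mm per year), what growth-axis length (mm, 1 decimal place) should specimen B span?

13.9 mm

Specimen A: correcting the raw count gives 834 + 17 = 851 true growth rings.
A: Mean rate = 39.9 mm / 851 years ≈ 0.047 mm/year.
For B, 0.047 mm/year × 295 years = 13.9 mm.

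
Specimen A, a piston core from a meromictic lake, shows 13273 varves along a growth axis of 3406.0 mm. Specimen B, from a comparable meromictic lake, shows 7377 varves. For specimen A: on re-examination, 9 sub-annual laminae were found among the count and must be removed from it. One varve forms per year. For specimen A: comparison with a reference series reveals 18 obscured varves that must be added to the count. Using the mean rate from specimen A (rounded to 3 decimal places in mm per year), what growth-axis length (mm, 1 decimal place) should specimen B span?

1888.5 mm

Specimen A: correcting the raw count gives 13273 − 9 + 18 = 13282 true varves.
A: 3406.0 mm over 13282 years gives 3406.0 / 13282 ≈ 0.256 mm per year.
B's length ≈ 0.256 × 7377 = 1888.5 mm.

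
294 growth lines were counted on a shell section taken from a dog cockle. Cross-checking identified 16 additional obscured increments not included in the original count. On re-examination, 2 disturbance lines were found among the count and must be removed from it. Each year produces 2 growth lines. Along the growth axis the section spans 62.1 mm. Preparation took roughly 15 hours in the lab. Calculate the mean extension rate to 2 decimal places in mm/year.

0.40 mm/year

Correcting the raw count gives 294 − 2 + 16 = 308 true growth lines.
Dividing by 2 growth lines per year: 308 / 2 = 154 years.
Extension rate ≈ 62.1 / 154 = 0.40 mm/year.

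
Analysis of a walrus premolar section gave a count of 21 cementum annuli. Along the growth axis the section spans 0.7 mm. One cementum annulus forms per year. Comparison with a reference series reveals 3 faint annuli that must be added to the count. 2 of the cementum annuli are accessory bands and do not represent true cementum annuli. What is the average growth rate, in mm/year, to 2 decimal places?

True cementum annulus count = 21 − 2 + 3 = 22.
Extension rate ≈ 0.7 / 22 = 0.03 mm/year.

0.03 mm/year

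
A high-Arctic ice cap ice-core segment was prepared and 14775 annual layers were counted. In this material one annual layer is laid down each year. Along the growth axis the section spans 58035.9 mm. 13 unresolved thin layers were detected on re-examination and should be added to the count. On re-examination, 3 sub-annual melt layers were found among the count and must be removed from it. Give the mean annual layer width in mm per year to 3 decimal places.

Correcting the raw count gives 14775 − 3 + 13 = 14785 true annual layers.
Extension rate ≈ 58035.9 / 14785 = 3.925 mm per year.

3.925 mm per year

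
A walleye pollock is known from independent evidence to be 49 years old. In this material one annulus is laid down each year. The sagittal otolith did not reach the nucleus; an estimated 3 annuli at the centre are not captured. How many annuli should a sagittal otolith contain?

46 annuli

Expected annuli over 49 years: 49.
Less the 3 uncaptured annuli: 49 − 3 = 46.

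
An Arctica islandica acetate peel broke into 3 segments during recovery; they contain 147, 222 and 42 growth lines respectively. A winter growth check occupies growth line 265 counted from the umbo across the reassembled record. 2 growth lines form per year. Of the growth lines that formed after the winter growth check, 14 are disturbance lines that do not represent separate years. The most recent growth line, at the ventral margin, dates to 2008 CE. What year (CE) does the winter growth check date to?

1942 CE

Total growth lines = 147 + 222 + 42 = 411.
411 − 265 = 146 growth lines lie beyond the winter growth check toward the ventral margin.
146 − 14 false = 132 true growth lines after the winter growth check.
132 growth lines at 2 per year is 132 / 2 = 66 years.
Counting back 66 years from 2008 CE places the winter growth check in 2008 − 66 = 1942 CE.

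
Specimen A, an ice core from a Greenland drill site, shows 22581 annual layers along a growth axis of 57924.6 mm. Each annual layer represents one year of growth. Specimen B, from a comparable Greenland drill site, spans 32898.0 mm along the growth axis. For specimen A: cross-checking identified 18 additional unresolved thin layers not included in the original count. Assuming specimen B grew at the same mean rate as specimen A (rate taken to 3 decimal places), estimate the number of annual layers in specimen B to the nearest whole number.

12836 annual layers

Specimen A: after corrections the count is 22581 + 18 = 22599 annual layers.
A: Extension rate ≈ 57924.6 / 22599 = 2.563 mm/year.
Specimen B: 32898.0 mm / 2.563 mm per year = 12835.74 years ≈ 12836 annual layers.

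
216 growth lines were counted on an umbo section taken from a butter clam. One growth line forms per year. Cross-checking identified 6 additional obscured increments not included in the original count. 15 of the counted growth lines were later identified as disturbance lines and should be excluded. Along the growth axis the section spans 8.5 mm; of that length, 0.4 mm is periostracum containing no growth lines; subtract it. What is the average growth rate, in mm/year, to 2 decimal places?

Correcting the raw count gives 216 − 15 + 6 = 207 true growth lines.
The growth record spans 8.5 − 0.4 = 8.1 mm.
8.1 mm over 207 years gives 8.1 / 207 ≈ 0.04 mm/year.

0.04 mm/year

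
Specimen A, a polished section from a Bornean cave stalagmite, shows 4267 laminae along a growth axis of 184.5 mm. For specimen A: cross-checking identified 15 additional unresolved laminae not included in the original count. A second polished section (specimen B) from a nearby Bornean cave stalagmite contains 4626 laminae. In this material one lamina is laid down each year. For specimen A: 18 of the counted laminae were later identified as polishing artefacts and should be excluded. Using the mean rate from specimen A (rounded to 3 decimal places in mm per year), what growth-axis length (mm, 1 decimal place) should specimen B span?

Specimen A: correcting the raw count gives 4267 − 18 + 15 = 4264 true laminae.
A: Extension rate ≈ 184.5 / 4264 = 0.043 mm/yr.
Length of B = 0.043 × 4626 = 198.9 mm.

198.9 mm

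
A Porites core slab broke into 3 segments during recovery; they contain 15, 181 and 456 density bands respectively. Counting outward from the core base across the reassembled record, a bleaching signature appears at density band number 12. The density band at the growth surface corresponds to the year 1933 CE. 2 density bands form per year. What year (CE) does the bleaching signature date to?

Total density bands = 15 + 181 + 456 = 652.
Between density band 12 and the growth surface there are 652 − 12 = 640 density bands.
With 2 density bands per year, 640 / 2 = 320 years.
The density band at the growth surface is 1933 CE, so the bleaching signature dates to 1933 − 320 = 1613 CE.

1613 CE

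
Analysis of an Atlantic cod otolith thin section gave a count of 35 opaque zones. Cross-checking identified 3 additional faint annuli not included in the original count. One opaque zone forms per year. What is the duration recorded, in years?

38 years

After corrections the count is 35 + 3 = 38 opaque zones.
One opaque zone per year makes the duration 38 years.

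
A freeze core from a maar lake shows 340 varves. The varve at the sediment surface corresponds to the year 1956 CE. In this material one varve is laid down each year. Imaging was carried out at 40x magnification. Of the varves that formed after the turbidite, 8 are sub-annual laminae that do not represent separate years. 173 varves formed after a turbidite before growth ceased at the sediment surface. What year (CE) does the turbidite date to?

1791 CE

There are 173 varves younger than the turbidite.
Removing the 8 false varves leaves 173 − 8 = 165 true varves beyond the turbidite.
Counting back 165 years from 1956 CE places the turbidite in 1956 − 165 = 1791 CE.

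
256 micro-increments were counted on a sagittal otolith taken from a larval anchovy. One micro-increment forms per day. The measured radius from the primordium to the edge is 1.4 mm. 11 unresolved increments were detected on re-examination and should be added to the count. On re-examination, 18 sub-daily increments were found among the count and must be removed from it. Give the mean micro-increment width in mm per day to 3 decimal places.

True micro-increment count = 256 − 18 + 11 = 249.
1.4 mm over 249 days gives 1.4 / 249 ≈ 0.006 mm per day.

0.006 mm per day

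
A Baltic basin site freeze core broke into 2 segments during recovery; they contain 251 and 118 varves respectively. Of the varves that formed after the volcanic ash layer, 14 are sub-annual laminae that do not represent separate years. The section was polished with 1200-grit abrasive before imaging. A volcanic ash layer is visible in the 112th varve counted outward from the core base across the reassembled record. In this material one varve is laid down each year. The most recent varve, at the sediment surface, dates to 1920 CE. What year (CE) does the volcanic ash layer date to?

1677 CE

Total varves = 251 + 118 = 369.
Between varve 112 and the sediment surface there are 369 − 112 = 257 varves.
257 − 14 false = 243 true varves after the volcanic ash layer.
The varve at the sediment surface is 1920 CE, so the volcanic ash layer dates to 1920 − 243 = 1677 CE.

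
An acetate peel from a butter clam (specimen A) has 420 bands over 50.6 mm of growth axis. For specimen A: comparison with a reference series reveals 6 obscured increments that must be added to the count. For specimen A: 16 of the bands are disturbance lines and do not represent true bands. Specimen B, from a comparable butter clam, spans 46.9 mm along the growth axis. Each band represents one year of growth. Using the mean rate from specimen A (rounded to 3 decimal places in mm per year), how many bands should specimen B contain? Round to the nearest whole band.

381 bands

Specimen A: true band count = 420 − 16 + 6 = 410.
A: 50.6 mm over 410 years gives 50.6 / 410 ≈ 0.123 mm/yr.
Specimen B: 46.9 mm / 0.123 mm per year = 381.30 years ≈ 381 bands.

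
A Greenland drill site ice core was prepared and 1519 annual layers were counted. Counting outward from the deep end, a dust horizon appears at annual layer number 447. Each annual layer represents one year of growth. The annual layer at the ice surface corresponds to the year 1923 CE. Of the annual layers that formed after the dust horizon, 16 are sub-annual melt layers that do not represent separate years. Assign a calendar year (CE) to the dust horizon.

1519 − 447 = 1072 annual layers lie beyond the dust horizon toward the ice surface.
1072 − 16 false = 1056 true annual layers after the dust horizon.
Counting back 1056 years from 1923 CE places the dust horizon in 1923 − 1056 = 867 CE.

867 CE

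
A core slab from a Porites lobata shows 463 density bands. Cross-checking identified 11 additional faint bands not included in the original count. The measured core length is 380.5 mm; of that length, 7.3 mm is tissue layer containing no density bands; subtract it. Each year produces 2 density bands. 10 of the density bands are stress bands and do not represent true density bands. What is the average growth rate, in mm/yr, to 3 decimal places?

True density band count = 463 − 10 + 11 = 464.
With 2 density bands per year, 464 / 2 = 232 years.
The growth record spans 380.5 − 7.3 = 373.2 mm.
373.2 mm over 232 years gives 373.2 / 232 ≈ 1.609 mm/yr.

1.609 mm/yr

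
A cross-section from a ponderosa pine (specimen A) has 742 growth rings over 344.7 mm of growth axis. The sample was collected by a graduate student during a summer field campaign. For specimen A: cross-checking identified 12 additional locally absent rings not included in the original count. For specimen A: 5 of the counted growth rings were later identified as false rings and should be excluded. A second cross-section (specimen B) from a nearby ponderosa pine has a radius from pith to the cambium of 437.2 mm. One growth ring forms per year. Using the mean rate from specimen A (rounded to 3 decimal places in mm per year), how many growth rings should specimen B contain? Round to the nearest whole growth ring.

Specimen A: true growth ring count = 742 − 5 + 12 = 749.
A: Mean rate = 344.7 mm / 749 years ≈ 0.460 mm per year.
Specimen B: 437.2 mm / 0.460 mm per year = 950.43 years ≈ 950 growth rings.

950 growth rings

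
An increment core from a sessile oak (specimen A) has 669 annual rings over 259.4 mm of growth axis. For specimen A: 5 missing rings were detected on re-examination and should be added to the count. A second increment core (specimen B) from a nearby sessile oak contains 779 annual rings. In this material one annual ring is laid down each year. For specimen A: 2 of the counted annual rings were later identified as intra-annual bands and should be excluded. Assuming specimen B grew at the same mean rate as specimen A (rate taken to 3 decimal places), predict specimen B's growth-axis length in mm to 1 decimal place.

Specimen A: correcting the raw count gives 669 − 2 + 5 = 672 true annual rings.
A: Mean rate = 259.4 mm / 672 years ≈ 0.386 mm/year.
Length of B = 0.386 × 779 = 300.7 mm.

300.7 mm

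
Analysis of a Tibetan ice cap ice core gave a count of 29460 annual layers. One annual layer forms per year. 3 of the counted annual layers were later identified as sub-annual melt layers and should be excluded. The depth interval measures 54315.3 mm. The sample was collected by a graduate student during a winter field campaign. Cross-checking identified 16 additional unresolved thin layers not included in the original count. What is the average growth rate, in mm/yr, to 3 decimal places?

True annual layer count = 29460 − 3 + 16 = 29473.
Extension rate ≈ 54315.3 / 29473 = 1.843 mm/yr.

1.843 mm/yr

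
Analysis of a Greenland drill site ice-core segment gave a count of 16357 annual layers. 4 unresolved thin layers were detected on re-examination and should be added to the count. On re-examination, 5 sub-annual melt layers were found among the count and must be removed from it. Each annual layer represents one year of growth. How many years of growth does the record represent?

After corrections the count is 16357 − 5 + 4 = 16356 annual layers.
One annual layer per year makes the duration 16356 years.

16356 years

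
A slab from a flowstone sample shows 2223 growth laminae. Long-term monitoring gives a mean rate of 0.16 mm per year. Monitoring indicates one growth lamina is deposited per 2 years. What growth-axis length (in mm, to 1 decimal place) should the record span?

711.4 mm

Multiplying by 2 years per growth lamina: 2223 × 2 = 4446 years.
Predicted length = 0.16 mm/year × 4446 years = 711.4 mm.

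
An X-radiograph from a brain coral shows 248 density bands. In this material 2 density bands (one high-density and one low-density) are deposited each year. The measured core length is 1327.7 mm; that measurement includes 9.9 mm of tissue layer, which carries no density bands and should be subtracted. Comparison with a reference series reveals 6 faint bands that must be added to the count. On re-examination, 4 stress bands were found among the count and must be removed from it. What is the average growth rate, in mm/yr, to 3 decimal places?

Correcting the raw count gives 248 − 4 + 6 = 250 true density bands.
250 density bands at 2 per year is 250 / 2 = 125 years.
Net length = 1327.7 − 9.9 = 1317.8 mm.
Extension rate ≈ 1317.8 / 125 = 10.542 mm/yr.

10.542 mm/yr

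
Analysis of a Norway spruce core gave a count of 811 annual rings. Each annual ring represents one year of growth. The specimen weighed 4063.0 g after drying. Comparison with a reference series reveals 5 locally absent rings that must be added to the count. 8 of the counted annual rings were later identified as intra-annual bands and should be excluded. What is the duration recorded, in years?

Correcting the raw count gives 811 − 8 + 5 = 808 true annual rings.
With a one-to-one annual ring periodicity this is 808 years.

808 years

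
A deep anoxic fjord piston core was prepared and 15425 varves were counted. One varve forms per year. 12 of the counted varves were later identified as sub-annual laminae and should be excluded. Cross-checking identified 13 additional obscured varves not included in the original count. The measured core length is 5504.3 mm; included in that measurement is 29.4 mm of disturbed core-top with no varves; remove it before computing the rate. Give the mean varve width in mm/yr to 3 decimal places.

Adjusted count: 15425 − 12 + 13 = 15426 varves.
Removing the 29.4 mm offcut leaves 5504.3 − 29.4 = 5474.9 mm.
Extension rate ≈ 5474.9 / 15426 = 0.355 mm/yr.

0.355 mm/yr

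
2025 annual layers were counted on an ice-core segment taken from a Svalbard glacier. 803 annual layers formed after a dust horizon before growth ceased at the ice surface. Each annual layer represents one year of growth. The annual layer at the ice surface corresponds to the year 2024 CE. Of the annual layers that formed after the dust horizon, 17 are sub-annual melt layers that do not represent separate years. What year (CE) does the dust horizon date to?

There are 803 annual layers younger than the dust horizon.
803 − 17 false = 786 true annual layers after the dust horizon.
Counting back 786 years from 2024 CE places the dust horizon in 2024 − 786 = 1238 CE.

1238 CE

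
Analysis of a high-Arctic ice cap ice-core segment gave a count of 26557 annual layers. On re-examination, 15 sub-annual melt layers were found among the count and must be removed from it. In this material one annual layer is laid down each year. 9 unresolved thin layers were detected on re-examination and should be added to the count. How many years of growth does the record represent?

After corrections the count is 26557 − 15 + 9 = 26551 annual layers.
With a one-to-one annual layer periodicity this is 26551 years.

26551 years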